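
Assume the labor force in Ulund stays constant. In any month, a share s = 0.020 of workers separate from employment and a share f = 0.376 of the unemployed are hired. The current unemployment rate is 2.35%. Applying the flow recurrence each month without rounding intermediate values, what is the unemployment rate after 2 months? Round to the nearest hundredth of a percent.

With a fixed labor force, u_{t+1} = u_t + s·(1−u_t) − f·u_t = u_t·(1−s−f) + s.
Here 1−s−f = 0.604 and s = 0.020.
u_1 = 0.023500 × 0.604 + 0.020 = 0.034194.
u_2 = 0.034194 × 0.604 + 0.020 = 0.040653.

Unemployment rate after two months ≈ 4.07%.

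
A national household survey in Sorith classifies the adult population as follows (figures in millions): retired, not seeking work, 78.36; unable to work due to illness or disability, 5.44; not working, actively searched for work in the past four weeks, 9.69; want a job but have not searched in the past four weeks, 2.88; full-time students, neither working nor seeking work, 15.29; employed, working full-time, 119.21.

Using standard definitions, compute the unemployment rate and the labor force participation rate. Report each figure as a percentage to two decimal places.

Unemployment rate ≈ 7.52%; labor force participation rate ≈ 55.83%.

Employed = 119.21 million.
Unemployed = 9.69 million.
Labor force = 119.21 + 9.69 = 128.90 million.
Not in labor force = 78.36 + 5.44 + 2.88 + 15.29 = 101.97 million (those not working and not actively searching are outside the labor force — including those who want a job but have given up searching).
Civilian working-age population = 128.90 + 101.97 = 230.87 million.
Unemployment rate = 9.69 / 128.90 = 7.52%.
Labor force participation rate = 128.90 / 230.87 = 55.83%.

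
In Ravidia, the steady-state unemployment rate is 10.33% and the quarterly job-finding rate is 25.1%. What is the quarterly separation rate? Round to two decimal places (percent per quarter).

Separation rate ≈ 2.89% per quarter.

From u* = s/(s+f): s = u·f/(1−u).
s = 0.1033 × 25.1 / (1 − 0.1033) = 2.5928 / 0.8967 ≈ 2.89% per quarter.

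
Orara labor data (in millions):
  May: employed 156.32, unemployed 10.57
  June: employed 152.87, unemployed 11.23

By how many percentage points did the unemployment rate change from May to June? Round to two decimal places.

The unemployment rate changed by +0.51 percentage points.

May: labor force = 156.32 + 10.57 = 166.89; u = 10.57/166.89 = 6.33%.
June: labor force = 152.87 + 11.23 = 164.10; u = 11.23/164.10 = 6.84%.
Change = 6.84% − 6.33% = +0.51 pp.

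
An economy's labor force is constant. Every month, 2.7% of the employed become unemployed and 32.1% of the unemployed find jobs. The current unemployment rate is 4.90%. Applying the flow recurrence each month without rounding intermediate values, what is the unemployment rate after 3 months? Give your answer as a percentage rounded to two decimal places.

Unemployment rate after three months ≈ 6.97%.

With a fixed labor force, u_{t+1} = u_t + s·(1−u_t) − f·u_t = u_t·(1−s−f) + s.
Here 1−s−f = 0.652 and s = 0.027.
u_1 = 0.049000 × 0.652 + 0.027 = 0.058948.
u_2 = 0.058948 × 0.652 + 0.027 = 0.065434.
u_3 = 0.065434 × 0.652 + 0.027 = 0.069663.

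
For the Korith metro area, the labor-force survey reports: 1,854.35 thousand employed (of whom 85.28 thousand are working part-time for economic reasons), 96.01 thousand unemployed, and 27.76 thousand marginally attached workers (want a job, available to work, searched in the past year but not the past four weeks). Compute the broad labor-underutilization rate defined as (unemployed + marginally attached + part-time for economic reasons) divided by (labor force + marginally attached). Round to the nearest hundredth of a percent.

Broad underutilization rate ≈ 10.57%.

Labor force = 1,854.35 + 96.01 = 1,950.36 thousand.
Numerator = 96.01 + 27.76 + 85.28 = 209.05 thousand.
Denominator = 1,950.36 + 27.76 = 1,978.12 thousand.
Broad rate = 209.05 / 1,978.12 = 10.57%.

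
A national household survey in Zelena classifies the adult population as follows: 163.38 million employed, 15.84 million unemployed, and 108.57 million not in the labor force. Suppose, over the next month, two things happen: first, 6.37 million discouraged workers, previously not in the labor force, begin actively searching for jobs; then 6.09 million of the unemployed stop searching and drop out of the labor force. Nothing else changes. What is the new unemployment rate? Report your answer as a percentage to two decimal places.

Initially, labor force = 163.38 + 15.84 = 179.22 million, so u = 15.84/179.22 = 8.84%.
After the first change, unemployed and labor force both rise by 6.37 → E = 163.38, U = 22.21, labor force = 185.59 million.
After the second change, unemployed and labor force both fall by 6.09 → E = 163.38, U = 16.12, labor force = 179.50 million.
New unemployment rate = 16.12 / 179.50 = 8.98%.

New unemployment rate ≈ 8.98%.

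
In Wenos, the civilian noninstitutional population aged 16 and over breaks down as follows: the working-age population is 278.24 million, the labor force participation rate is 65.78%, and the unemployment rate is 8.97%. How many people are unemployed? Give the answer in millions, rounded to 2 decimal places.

Labor force = 0.6578 × 278.24 = 183.03 million.
Unemployed = 0.0897 × 183.03 ≈ 16.42 million.

About 16.42 million are unemployed.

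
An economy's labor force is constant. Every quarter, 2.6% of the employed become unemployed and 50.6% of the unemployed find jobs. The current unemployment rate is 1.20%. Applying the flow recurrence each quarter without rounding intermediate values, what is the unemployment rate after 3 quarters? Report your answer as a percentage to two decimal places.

With a fixed labor force, u_{t+1} = u_t + s·(1−u_t) − f·u_t = u_t·(1−s−f) + s.
Here 1−s−f = 0.468 and s = 0.026.
u_1 = 0.012000 × 0.468 + 0.026 = 0.031616.
u_2 = 0.031616 × 0.468 + 0.026 = 0.040796.
u_3 = 0.040796 × 0.468 + 0.026 = 0.045093.

Unemployment rate after three quarters ≈ 4.51%.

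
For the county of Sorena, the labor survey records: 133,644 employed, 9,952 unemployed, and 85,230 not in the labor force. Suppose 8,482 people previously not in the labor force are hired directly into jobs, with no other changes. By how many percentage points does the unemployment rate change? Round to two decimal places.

The unemployment rate changes by −0.39 percentage points.

Initially, labor force = 133,644 + 9,952 = 143,596, so u = 9,952/143,596 = 6.93%.
After the change, employed and labor force both rise by 8,482; unemployed unchanged → E = 142,126, U = 9,952, labor force = 152,078.
New unemployment rate = 9,952 / 152,078 = 6.54%.
Change = 6.54% − 6.93% = −0.39 percentage points.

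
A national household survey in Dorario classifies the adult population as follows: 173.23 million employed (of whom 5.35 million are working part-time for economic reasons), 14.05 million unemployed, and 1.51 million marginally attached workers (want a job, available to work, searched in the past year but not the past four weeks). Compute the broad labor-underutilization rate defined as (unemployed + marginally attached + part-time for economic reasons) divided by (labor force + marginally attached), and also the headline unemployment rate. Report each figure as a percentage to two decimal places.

Labor force = 173.23 + 14.05 = 187.28 million.
Numerator = 14.05 + 1.51 + 5.35 = 20.91 million.
Denominator = 187.28 + 1.51 = 188.79 million.
Broad rate = 20.91 / 188.79 = 11.08%.
Headline unemployment rate = 14.05 / 187.28 = 7.50%.

Broad underutilization rate ≈ 11.08%; headline unemployment rate ≈ 7.50%.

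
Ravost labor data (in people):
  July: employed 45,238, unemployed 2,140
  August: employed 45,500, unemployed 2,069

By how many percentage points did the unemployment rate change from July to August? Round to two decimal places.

July: labor force = 45,238 + 2,140 = 47,378; u = 2,140/47,378 = 4.52%.
August: labor force = 45,500 + 2,069 = 47,569; u = 2,069/47,569 = 4.35%.
Change = 4.35% − 4.52% = −0.17 pp.

The unemployment rate changed by −0.17 percentage points.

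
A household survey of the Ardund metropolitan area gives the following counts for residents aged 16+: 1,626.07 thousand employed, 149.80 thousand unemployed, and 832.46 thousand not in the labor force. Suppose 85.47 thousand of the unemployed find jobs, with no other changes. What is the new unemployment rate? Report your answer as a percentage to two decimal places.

Initially, labor force = 1,626.07 + 149.80 = 1,775.87 thousand, so u = 149.80/1,775.87 = 8.44%.
After the change, unemployed falls and employed rises by 85.47; labor force unchanged → E = 1,711.54, U = 64.33, labor force = 1,775.87 thousand.
New unemployment rate = 64.33 / 1,775.87 = 3.62%.

New unemployment rate ≈ 3.62%.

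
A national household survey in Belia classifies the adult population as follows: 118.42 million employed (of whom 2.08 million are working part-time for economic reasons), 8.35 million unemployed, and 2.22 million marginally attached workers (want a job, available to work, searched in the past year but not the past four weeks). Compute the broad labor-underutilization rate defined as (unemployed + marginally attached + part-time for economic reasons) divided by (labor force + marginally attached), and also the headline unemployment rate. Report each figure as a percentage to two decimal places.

Broad underutilization rate ≈ 9.81%; headline unemployment rate ≈ 6.59%.

Labor force = 118.42 + 8.35 = 126.77 million.
Numerator = 8.35 + 2.22 + 2.08 = 12.65 million.
Denominator = 126.77 + 2.22 = 128.99 million.
Broad rate = 12.65 / 128.99 = 9.81%.
Headline unemployment rate = 8.35 / 126.77 = 6.59%.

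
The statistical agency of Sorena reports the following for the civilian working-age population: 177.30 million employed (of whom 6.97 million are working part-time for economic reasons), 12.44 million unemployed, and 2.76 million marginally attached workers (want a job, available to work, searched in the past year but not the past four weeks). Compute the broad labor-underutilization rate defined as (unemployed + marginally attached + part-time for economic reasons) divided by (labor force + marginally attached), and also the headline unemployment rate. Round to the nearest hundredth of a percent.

Labor force = 177.30 + 12.44 = 189.74 million.
Numerator = 12.44 + 2.76 + 6.97 = 22.17 million.
Denominator = 189.74 + 2.76 = 192.50 million.
Broad rate = 22.17 / 192.50 = 11.52%.
Headline unemployment rate = 12.44 / 189.74 = 6.56%.

Broad underutilization rate ≈ 11.52%; headline unemployment rate ≈ 6.56%.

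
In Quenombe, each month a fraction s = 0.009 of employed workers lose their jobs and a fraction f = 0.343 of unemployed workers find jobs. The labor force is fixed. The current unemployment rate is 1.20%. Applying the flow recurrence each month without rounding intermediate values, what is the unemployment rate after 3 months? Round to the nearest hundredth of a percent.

Unemployment rate after three months ≈ 2.19%.

With a fixed labor force, u_{t+1} = u_t + s·(1−u_t) − f·u_t = u_t·(1−s−f) + s.
Here 1−s−f = 0.648 and s = 0.009.
u_1 = 0.012000 × 0.648 + 0.009 = 0.016776.
u_2 = 0.016776 × 0.648 + 0.009 = 0.019871.
u_3 = 0.019871 × 0.648 + 0.009 = 0.021876.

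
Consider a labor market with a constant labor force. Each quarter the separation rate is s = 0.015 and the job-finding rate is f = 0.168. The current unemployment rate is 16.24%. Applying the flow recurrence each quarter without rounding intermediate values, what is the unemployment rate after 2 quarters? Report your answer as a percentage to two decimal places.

With a fixed labor force, u_{t+1} = u_t + s·(1−u_t) − f·u_t = u_t·(1−s−f) + s.
Here 1−s−f = 0.817 and s = 0.015.
u_1 = 0.162400 × 0.817 + 0.015 = 0.147681.
u_2 = 0.147681 × 0.817 + 0.015 = 0.135655.

Unemployment rate after two quarters ≈ 13.57%.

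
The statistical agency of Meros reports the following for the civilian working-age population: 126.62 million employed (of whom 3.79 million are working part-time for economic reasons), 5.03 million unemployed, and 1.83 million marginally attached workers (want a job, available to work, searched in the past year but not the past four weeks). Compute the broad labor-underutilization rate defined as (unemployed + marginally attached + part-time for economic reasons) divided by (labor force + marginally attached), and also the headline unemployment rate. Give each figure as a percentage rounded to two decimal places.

Broad underutilization rate ≈ 7.98%; headline unemployment rate ≈ 3.82%.

Labor force = 126.62 + 5.03 = 131.65 million.
Numerator = 5.03 + 1.83 + 3.79 = 10.65 million.
Denominator = 131.65 + 1.83 = 133.48 million.
Broad rate = 10.65 / 133.48 = 7.98%.
Headline unemployment rate = 5.03 / 131.65 = 3.82%.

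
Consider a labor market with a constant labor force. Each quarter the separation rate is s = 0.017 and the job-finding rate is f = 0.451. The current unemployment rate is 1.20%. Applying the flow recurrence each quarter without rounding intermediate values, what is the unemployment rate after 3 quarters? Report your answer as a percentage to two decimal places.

Unemployment rate after three quarters ≈ 3.27%.

With a fixed labor force, u_{t+1} = u_t + s·(1−u_t) − f·u_t = u_t·(1−s−f) + s.
Here 1−s−f = 0.532 and s = 0.017.
u_1 = 0.012000 × 0.532 + 0.017 = 0.023384.
u_2 = 0.023384 × 0.532 + 0.017 = 0.029440.
u_3 = 0.029440 × 0.532 + 0.017 = 0.032662.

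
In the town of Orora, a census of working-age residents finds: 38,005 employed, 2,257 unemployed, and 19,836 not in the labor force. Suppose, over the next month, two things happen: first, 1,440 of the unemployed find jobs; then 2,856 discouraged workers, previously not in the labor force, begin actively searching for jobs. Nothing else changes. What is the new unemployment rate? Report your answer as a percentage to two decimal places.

New unemployment rate ≈ 8.52%.

Initially, labor force = 38,005 + 2,257 = 40,262, so u = 2,257/40,262 = 5.61%.
After the first change, unemployed falls and employed rises by 1,440; labor force unchanged → E = 39,445, U = 817, labor force = 40,262.
After the second change, unemployed and labor force both rise by 2,856 → E = 39,445, U = 3,673, labor force = 43,118.
New unemployment rate = 3,673 / 43,118 = 8.52%.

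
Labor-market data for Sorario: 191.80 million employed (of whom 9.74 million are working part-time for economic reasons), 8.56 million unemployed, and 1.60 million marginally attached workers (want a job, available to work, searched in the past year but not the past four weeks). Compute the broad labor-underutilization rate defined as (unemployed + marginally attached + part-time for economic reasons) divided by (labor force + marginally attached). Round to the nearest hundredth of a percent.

Broad underutilization rate ≈ 9.85%.

Labor force = 191.80 + 8.56 = 200.36 million.
Numerator = 8.56 + 1.60 + 9.74 = 19.90 million.
Denominator = 200.36 + 1.60 = 201.96 million.
Broad rate = 19.90 / 201.96 = 9.85%.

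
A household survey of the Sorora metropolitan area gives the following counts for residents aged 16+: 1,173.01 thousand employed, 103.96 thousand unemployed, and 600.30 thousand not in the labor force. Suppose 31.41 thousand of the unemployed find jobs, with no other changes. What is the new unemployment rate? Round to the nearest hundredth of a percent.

New unemployment rate ≈ 5.68%.

Initially, labor force = 1,173.01 + 103.96 = 1,276.97 thousand, so u = 103.96/1,276.97 = 8.14%.
After the change, unemployed falls and employed rises by 31.41; labor force unchanged → E = 1,204.42, U = 72.55, labor force = 1,276.97 thousand.
New unemployment rate = 72.55 / 1,276.97 = 5.68%.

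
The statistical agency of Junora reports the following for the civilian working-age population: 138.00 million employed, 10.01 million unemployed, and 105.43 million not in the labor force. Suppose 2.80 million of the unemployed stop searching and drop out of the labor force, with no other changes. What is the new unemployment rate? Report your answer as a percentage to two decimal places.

Initially, labor force = 138.00 + 10.01 = 148.01 million, so u = 10.01/148.01 = 6.76%.
After the change, unemployed and labor force both fall by 2.80 → E = 138.00, U = 7.21, labor force = 145.21 million.
New unemployment rate = 7.21 / 145.21 = 4.97%.

New unemployment rate ≈ 4.97%.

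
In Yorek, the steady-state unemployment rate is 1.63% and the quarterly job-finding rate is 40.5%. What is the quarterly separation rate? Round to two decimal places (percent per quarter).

Separation rate ≈ 0.67% per quarter.

From u* = s/(s+f): s = u·f/(1−u).
s = 0.0163 × 40.5 / (1 − 0.0163) = 0.6601 / 0.9837 ≈ 0.67% per quarter.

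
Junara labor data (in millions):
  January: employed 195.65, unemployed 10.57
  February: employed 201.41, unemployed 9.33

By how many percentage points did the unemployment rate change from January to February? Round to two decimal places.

January: labor force = 195.65 + 10.57 = 206.22; u = 10.57/206.22 = 5.13%.
February: labor force = 201.41 + 9.33 = 210.74; u = 9.33/210.74 = 4.43%.
Change = 4.43% − 5.13% = −0.70 pp.

The unemployment rate changed by −0.70 percentage points.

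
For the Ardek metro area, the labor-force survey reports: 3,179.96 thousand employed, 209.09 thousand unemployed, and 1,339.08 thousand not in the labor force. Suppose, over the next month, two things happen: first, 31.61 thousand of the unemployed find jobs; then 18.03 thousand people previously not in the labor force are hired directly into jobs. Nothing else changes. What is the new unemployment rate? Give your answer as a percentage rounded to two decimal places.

New unemployment rate ≈ 5.21%.

Initially, labor force = 3,179.96 + 209.09 = 3,389.05 thousand, so u = 209.09/3,389.05 = 6.17%.
After the first change, unemployed falls and employed rises by 31.61; labor force unchanged → E = 3,211.57, U = 177.48, labor force = 3,389.05 thousand.
After the second change, employed and labor force both rise by 18.03; unemployed unchanged → E = 3,229.60, U = 177.48, labor force = 3,407.08 thousand.
New unemployment rate = 177.48 / 3,407.08 = 5.21%.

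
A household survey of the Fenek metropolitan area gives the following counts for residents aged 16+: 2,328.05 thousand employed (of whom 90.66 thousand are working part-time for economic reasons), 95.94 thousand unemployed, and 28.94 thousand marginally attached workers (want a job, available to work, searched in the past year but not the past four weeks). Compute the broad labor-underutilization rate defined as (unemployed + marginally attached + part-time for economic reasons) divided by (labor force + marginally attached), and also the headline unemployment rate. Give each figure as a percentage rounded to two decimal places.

Broad underutilization rate ≈ 8.79%; headline unemployment rate ≈ 3.96%.

Labor force = 2,328.05 + 95.94 = 2,423.99 thousand.
Numerator = 95.94 + 28.94 + 90.66 = 215.54 thousand.
Denominator = 2,423.99 + 28.94 = 2,452.93 thousand.
Broad rate = 215.54 / 2,452.93 = 8.79%.
Headline unemployment rate = 95.94 / 2,423.99 = 3.96%.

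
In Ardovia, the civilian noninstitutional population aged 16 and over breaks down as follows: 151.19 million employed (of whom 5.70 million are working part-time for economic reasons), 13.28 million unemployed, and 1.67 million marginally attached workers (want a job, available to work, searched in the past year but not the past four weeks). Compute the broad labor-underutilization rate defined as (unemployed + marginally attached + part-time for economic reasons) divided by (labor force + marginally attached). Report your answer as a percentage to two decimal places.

Labor force = 151.19 + 13.28 = 164.47 million.
Numerator = 13.28 + 1.67 + 5.70 = 20.65 million.
Denominator = 164.47 + 1.67 = 166.14 million.
Broad rate = 20.65 / 166.14 = 12.43%.

Broad underutilization rate ≈ 12.43%.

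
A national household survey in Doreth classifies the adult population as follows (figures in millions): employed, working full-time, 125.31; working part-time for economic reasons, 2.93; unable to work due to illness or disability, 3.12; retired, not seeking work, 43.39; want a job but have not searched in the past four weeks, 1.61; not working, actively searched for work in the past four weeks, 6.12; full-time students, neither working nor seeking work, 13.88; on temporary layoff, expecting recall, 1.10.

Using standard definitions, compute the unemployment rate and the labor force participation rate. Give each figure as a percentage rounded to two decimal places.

Unemployment rate ≈ 5.33%; labor force participation rate ≈ 68.60%.

Employed = 125.31 + 2.93 = 128.24 million (anyone who worked, including part-time for economic reasons, counts as employed).
Unemployed = 6.12 + 1.10 = 7.22 million (jobless and actively searching, or on temporary layoff).
Labor force = 128.24 + 7.22 = 135.46 million.
Not in labor force = 3.12 + 43.39 + 1.61 + 13.88 = 62.00 million (those not working and not actively searching are outside the labor force — including those who want a job but have given up searching).
Civilian working-age population = 135.46 + 62.00 = 197.46 million.
Unemployment rate = 7.22 / 135.46 = 5.33%.
Labor force participation rate = 135.46 / 197.46 = 68.60%.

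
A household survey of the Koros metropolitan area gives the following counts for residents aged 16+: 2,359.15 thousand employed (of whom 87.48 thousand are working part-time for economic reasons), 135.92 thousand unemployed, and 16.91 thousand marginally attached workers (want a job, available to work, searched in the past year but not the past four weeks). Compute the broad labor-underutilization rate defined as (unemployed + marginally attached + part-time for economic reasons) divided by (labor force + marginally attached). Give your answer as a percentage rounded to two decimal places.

Broad underutilization rate ≈ 9.57%.

Labor force = 2,359.15 + 135.92 = 2,495.07 thousand.
Numerator = 135.92 + 16.91 + 87.48 = 240.31 thousand.
Denominator = 2,495.07 + 16.91 = 2,511.98 thousand.
Broad rate = 240.31 / 2,511.98 = 9.57%.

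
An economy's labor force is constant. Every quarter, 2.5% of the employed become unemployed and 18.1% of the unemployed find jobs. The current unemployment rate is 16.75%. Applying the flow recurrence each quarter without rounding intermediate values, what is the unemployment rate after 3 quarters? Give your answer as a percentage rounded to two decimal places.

With a fixed labor force, u_{t+1} = u_t + s·(1−u_t) − f·u_t = u_t·(1−s−f) + s.
Here 1−s−f = 0.794 and s = 0.025.
u_1 = 0.167500 × 0.794 + 0.025 = 0.157995.
u_2 = 0.157995 × 0.794 + 0.025 = 0.150448.
u_3 = 0.150448 × 0.794 + 0.025 = 0.144456.

Unemployment rate after three quarters ≈ 14.45%.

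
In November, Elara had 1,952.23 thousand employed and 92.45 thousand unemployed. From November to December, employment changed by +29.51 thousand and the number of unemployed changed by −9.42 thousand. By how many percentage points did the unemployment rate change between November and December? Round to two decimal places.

The unemployment rate changed by −0.50 percentage points.

November: labor force = 1,952.23 + 92.45 = 2,044.68; u = 92.45/2,044.68 = 4.52%.
December: labor force = 1,981.74 + 83.03 = 2,064.77; u = 83.03/2,064.77 = 4.02%.
Change = 4.02% − 4.52% = −0.50 pp.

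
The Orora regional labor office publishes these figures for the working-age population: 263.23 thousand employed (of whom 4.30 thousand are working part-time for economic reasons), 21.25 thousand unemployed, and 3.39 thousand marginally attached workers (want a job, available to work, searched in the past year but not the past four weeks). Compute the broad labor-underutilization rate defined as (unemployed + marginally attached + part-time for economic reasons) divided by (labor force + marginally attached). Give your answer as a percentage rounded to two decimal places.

Broad underutilization rate ≈ 10.05%.

Labor force = 263.23 + 21.25 = 284.48 thousand.
Numerator = 21.25 + 3.39 + 4.30 = 28.94 thousand.
Denominator = 284.48 + 3.39 = 287.87 thousand.
Broad rate = 28.94 / 287.87 = 10.05%.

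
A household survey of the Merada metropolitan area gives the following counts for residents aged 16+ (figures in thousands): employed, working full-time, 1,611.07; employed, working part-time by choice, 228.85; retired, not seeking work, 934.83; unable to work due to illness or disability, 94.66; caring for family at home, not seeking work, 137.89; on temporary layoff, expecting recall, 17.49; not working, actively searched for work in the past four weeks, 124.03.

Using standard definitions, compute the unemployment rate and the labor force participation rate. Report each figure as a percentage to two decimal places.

Unemployment rate ≈ 7.14%; labor force participation rate ≈ 62.93%.

Employed = 1,611.07 + 228.85 = 1,839.92 thousand.
Unemployed = 17.49 + 124.03 = 141.52 thousand (jobless and actively searching, or on temporary layoff).
Labor force = 1,839.92 + 141.52 = 1,981.44 thousand.
Not in labor force = 934.83 + 94.66 + 137.89 = 1,167.38 thousand (those not working and not actively searching are outside the labor force).
Civilian working-age population = 1,981.44 + 1,167.38 = 3,148.82 thousand.
Unemployment rate = 141.52 / 1,981.44 = 7.14%.
Labor force participation rate = 1,981.44 / 3,148.82 = 62.93%.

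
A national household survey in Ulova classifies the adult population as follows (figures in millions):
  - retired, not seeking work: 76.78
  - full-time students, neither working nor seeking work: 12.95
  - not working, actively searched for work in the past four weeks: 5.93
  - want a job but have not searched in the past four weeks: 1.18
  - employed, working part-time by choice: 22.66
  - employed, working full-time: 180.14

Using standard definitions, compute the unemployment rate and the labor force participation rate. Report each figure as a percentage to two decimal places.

Employed = 22.66 + 180.14 = 202.80 million.
Unemployed = 5.93 million.
Labor force = 202.80 + 5.93 = 208.73 million.
Not in labor force = 76.78 + 12.95 + 1.18 = 90.91 million (those not working and not actively searching are outside the labor force — including those who want a job but have given up searching).
Civilian working-age population = 208.73 + 90.91 = 299.64 million.
Unemployment rate = 5.93 / 208.73 = 2.84%.
Labor force participation rate = 208.73 / 299.64 = 69.66%.

Unemployment rate ≈ 2.84%; labor force participation rate ≈ 69.66%.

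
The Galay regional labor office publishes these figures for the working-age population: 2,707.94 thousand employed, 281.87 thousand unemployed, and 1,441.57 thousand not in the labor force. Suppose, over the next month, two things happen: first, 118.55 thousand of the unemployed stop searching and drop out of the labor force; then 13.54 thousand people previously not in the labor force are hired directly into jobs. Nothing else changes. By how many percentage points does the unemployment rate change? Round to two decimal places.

The unemployment rate changes by −3.77 percentage points.

Initially, labor force = 2,707.94 + 281.87 = 2,989.81 thousand, so u = 281.87/2,989.81 = 9.43%.
After the first change, unemployed and labor force both fall by 118.55 → E = 2,707.94, U = 163.32, labor force = 2,871.26 thousand.
After the second change, employed and labor force both rise by 13.54; unemployed unchanged → E = 2,721.48, U = 163.32, labor force = 2,884.80 thousand.
New unemployment rate = 163.32 / 2,884.80 = 5.66%.
Change = 5.66% − 9.43% = −3.77 percentage points.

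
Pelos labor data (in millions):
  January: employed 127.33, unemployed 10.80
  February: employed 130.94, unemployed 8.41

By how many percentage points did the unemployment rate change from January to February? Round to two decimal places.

January: labor force = 127.33 + 10.80 = 138.13; u = 10.80/138.13 = 7.82%.
February: labor force = 130.94 + 8.41 = 139.35; u = 8.41/139.35 = 6.04%.
Change = 6.04% − 7.82% = −1.78 pp.

The unemployment rate changed by −1.78 percentage points.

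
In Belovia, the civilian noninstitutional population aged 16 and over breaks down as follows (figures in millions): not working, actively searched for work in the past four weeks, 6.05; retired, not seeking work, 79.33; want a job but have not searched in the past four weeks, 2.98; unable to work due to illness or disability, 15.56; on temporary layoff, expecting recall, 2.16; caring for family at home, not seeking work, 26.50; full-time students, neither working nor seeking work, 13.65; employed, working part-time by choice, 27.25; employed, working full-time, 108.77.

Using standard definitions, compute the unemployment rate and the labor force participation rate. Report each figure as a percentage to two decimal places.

Employed = 27.25 + 108.77 = 136.02 million.
Unemployed = 6.05 + 2.16 = 8.21 million (jobless and actively searching, or on temporary layoff).
Labor force = 136.02 + 8.21 = 144.23 million.
Not in labor force = 79.33 + 2.98 + 15.56 + 26.50 + 13.65 = 138.02 million (those not working and not actively searching are outside the labor force — including those who want a job but have given up searching).
Civilian working-age population = 144.23 + 138.02 = 282.25 million.
Unemployment rate = 8.21 / 144.23 = 5.69%.
Labor force participation rate = 144.23 / 282.25 = 51.10%.

Unemployment rate ≈ 5.69%; labor force participation rate ≈ 51.10%.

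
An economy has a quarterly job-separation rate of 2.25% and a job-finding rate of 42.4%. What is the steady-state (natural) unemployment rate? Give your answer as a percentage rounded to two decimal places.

At steady state the flows balance: s·E = f·U, so U/(E+U) = s/(s+f).
u* = 2.25 / (2.25 + 42.4) = 2.25 / 44.65 = 5.04%.

Steady-state unemployment rate ≈ 5.04%.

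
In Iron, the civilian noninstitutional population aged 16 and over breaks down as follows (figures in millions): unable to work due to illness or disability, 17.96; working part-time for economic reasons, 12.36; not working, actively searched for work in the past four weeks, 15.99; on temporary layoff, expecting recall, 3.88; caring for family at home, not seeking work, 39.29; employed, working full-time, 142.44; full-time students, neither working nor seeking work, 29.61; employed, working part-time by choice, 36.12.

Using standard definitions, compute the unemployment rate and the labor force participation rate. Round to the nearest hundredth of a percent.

Unemployment rate ≈ 9.43%; labor force participation rate ≈ 70.82%.

Employed = 12.36 + 142.44 + 36.12 = 190.92 million (anyone who worked, including part-time for economic reasons, counts as employed).
Unemployed = 15.99 + 3.88 = 19.87 million (jobless and actively searching, or on temporary layoff).
Labor force = 190.92 + 19.87 = 210.79 million.
Not in labor force = 17.96 + 39.29 + 29.61 = 86.86 million (those not working and not actively searching are outside the labor force).
Civilian working-age population = 210.79 + 86.86 = 297.65 million.
Unemployment rate = 19.87 / 210.79 = 9.43%.
Labor force participation rate = 210.79 / 297.65 = 70.82%.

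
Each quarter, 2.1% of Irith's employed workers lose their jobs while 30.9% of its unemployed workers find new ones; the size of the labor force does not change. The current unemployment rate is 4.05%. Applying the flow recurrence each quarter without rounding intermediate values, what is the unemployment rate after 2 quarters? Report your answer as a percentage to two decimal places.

With a fixed labor force, u_{t+1} = u_t + s·(1−u_t) − f·u_t = u_t·(1−s−f) + s.
Here 1−s−f = 0.670 and s = 0.021.
u_1 = 0.040500 × 0.670 + 0.021 = 0.048135.
u_2 = 0.048135 × 0.670 + 0.021 = 0.053250.

Unemployment rate after two quarters ≈ 5.33%.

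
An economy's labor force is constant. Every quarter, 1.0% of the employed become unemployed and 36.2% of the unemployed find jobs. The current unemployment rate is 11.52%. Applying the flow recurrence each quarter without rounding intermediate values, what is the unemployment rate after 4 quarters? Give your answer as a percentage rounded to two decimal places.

With a fixed labor force, u_{t+1} = u_t + s·(1−u_t) − f·u_t = u_t·(1−s−f) + s.
Here 1−s−f = 0.628 and s = 0.010.
u_1 = 0.115200 × 0.628 + 0.010 = 0.082346.
u_2 = 0.082346 × 0.628 + 0.010 = 0.061713.
u_3 = 0.061713 × 0.628 + 0.010 = 0.048756.
u_4 = 0.048756 × 0.628 + 0.010 = 0.040619.

Unemployment rate after four quarters ≈ 4.06%.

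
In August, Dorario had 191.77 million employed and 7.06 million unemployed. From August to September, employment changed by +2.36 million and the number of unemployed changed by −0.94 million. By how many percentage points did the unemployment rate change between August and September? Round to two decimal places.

The unemployment rate changed by −0.49 percentage points.

August: labor force = 191.77 + 7.06 = 198.83; u = 7.06/198.83 = 3.55%.
September: labor force = 194.13 + 6.12 = 200.25; u = 6.12/200.25 = 3.06%.
Change = 3.06% − 3.55% = −0.49 pp.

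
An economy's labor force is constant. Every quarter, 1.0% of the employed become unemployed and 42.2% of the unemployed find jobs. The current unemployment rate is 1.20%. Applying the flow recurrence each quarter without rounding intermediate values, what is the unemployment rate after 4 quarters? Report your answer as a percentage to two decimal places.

With a fixed labor force, u_{t+1} = u_t + s·(1−u_t) − f·u_t = u_t·(1−s−f) + s.
Here 1−s−f = 0.568 and s = 0.010.
u_1 = 0.012000 × 0.568 + 0.010 = 0.016816.
u_2 = 0.016816 × 0.568 + 0.010 = 0.019551.
u_3 = 0.019551 × 0.568 + 0.010 = 0.021105.
u_4 = 0.021105 × 0.568 + 0.010 = 0.021988.

Unemployment rate after four quarters ≈ 2.20%.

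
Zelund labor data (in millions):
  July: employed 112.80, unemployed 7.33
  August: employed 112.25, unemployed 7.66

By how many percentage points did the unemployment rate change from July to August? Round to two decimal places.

The unemployment rate changed by +0.29 percentage points.

July: labor force = 112.80 + 7.33 = 120.13; u = 7.33/120.13 = 6.10%.
August: labor force = 112.25 + 7.66 = 119.91; u = 7.66/119.91 = 6.39%.
Change = 6.39% − 6.10% = +0.29 pp.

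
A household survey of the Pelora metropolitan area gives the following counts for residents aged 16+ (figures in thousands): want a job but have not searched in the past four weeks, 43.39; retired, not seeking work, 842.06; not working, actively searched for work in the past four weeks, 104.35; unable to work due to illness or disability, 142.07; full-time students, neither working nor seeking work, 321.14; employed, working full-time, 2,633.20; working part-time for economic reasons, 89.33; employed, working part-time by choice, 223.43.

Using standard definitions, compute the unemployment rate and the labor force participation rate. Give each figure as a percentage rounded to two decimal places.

Unemployment rate ≈ 3.42%; labor force participation rate ≈ 69.34%.

Employed = 2,633.20 + 89.33 + 223.43 = 2,945.96 thousand (anyone who worked, including part-time for economic reasons, counts as employed).
Unemployed = 104.35 thousand.
Labor force = 2,945.96 + 104.35 = 3,050.31 thousand.
Not in labor force = 43.39 + 842.06 + 142.07 + 321.14 = 1,348.66 thousand (those not working and not actively searching are outside the labor force — including those who want a job but have given up searching).
Civilian working-age population = 3,050.31 + 1,348.66 = 4,398.97 thousand.
Unemployment rate = 104.35 / 3,050.31 = 3.42%.
Labor force participation rate = 3,050.31 / 4,398.97 = 69.34%.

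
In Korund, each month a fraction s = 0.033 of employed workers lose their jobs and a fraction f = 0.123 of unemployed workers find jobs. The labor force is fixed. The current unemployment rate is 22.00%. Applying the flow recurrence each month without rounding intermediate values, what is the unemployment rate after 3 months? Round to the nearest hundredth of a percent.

Unemployment rate after three months ≈ 21.66%.

With a fixed labor force, u_{t+1} = u_t + s·(1−u_t) − f·u_t = u_t·(1−s−f) + s.
Here 1−s−f = 0.844 and s = 0.033.
u_1 = 0.220000 × 0.844 + 0.033 = 0.218680.
u_2 = 0.218680 × 0.844 + 0.033 = 0.217566.
u_3 = 0.217566 × 0.844 + 0.033 = 0.216626.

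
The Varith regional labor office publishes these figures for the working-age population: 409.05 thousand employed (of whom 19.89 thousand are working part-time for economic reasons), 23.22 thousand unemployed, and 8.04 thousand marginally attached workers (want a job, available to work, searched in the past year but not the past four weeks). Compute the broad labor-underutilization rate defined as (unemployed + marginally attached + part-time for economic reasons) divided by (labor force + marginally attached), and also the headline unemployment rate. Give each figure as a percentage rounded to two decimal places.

Labor force = 409.05 + 23.22 = 432.27 thousand.
Numerator = 23.22 + 8.04 + 19.89 = 51.15 thousand.
Denominator = 432.27 + 8.04 = 440.31 thousand.
Broad rate = 51.15 / 440.31 = 11.62%.
Headline unemployment rate = 23.22 / 432.27 = 5.37%.

Broad underutilization rate ≈ 11.62%; headline unemployment rate ≈ 5.37%.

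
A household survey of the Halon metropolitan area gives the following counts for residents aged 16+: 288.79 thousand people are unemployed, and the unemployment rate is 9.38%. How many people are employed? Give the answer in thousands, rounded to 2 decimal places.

Labor force = U / u = 288.79 / 0.0938 ≈ 3,078.78 thousand.
Employed = labor force − unemployed = 3,078.78 − 288.79 = 2,789.99 thousand.

About 2,789.99 thousand are employed.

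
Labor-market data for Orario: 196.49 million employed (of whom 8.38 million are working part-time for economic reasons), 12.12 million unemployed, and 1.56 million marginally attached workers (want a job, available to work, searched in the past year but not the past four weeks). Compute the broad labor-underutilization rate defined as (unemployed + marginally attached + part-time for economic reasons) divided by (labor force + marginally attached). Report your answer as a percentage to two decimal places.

Labor force = 196.49 + 12.12 = 208.61 million.
Numerator = 12.12 + 1.56 + 8.38 = 22.06 million.
Denominator = 208.61 + 1.56 = 210.17 million.
Broad rate = 22.06 / 210.17 = 10.50%.

Broad underutilization rate ≈ 10.50%.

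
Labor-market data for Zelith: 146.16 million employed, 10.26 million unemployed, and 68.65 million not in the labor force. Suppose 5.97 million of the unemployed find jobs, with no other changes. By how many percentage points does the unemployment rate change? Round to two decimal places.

The unemployment rate changes by −3.82 percentage points.

Initially, labor force = 146.16 + 10.26 = 156.42 million, so u = 10.26/156.42 = 6.56%.
After the change, unemployed falls and employed rises by 5.97; labor force unchanged → E = 152.13, U = 4.29, labor force = 156.42 million.
New unemployment rate = 4.29 / 156.42 = 2.74%.
Change = 2.74% − 6.56% = −3.82 percentage points.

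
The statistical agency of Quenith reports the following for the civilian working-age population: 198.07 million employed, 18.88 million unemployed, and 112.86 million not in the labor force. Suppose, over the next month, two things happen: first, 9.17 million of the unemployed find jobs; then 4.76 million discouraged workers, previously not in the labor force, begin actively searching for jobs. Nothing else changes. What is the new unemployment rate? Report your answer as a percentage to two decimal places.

New unemployment rate ≈ 6.53%.

Initially, labor force = 198.07 + 18.88 = 216.95 million, so u = 18.88/216.95 = 8.70%.
After the first change, unemployed falls and employed rises by 9.17; labor force unchanged → E = 207.24, U = 9.71, labor force = 216.95 million.
After the second change, unemployed and labor force both rise by 4.76 → E = 207.24, U = 14.47, labor force = 221.71 million.
New unemployment rate = 14.47 / 221.71 = 6.53%.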